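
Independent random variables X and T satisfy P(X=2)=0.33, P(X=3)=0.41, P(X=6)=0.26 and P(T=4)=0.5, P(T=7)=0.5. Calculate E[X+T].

E[X+T] = Σ_x Σ_t (x+t) · P(X=x)P(T=t)
 = 6·0.165 + 9·0.165 + 7·0.205 + 10·0.205 + 10·0.13 + 13·0.13
 = 0.99 + 1.485 + 1.435 + 2.05 + 1.3 + 1.69
 = 8.95

8.95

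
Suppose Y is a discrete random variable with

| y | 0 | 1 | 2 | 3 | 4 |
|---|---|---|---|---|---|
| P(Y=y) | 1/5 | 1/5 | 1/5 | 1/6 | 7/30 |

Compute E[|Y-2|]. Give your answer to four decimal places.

1.2333

E[|Y-2|] = Σ |y-2|·P(Y=y)
 = 2·1/5 + 1·1/5 + 0·1/5 + 1·1/6 + 2·7/30
 = 2/5 + 1/5 + 0 + 1/6 + 7/15
 = 37/30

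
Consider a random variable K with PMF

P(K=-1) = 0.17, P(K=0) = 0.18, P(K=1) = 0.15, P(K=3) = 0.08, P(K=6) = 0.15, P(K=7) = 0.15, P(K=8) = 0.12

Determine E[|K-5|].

3.49

E[|K-5|] = Σ |k-5|·P(K=k)
 = 6·0.17 + 5·0.18 + 4·0.15 + 2·0.08 + 1·0.15 + 2·0.15 + 3·0.12
 = 1.02 + 0.9 + 0.6 + 0.16 + 0.15 + 0.3 + 0.36
 = 3.49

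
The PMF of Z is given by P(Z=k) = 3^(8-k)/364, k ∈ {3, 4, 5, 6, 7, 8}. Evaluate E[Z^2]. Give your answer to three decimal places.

E[Z^2] = Σ z^2·P(Z=z)
 = 9·243/364 + 16·81/364 + 25·27/364 + 36·9/364 + 49·3/364 + 64·1/364
 = 2187/364 + 324/91 + 675/364 + 81/91 + 21/52 + 16/91
 = 361/28

12.893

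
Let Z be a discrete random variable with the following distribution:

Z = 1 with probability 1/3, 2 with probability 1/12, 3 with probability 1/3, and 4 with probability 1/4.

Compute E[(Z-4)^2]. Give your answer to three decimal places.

E[(Z-4)^2] = Σ (z-4)^2·P(Z=z)
 = 9·1/3 + 4·1/12 + 1·1/3 + 0·1/4
 = 3 + 1/3 + 1/3 + 0
 = 11/3

3.667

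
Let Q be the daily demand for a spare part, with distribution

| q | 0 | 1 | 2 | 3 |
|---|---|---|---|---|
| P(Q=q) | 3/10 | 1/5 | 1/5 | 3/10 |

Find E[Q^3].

9.9

E[Q^3] = Σ q^3·P(Q=q)
 = 0·3/10 + 1·1/5 + 8·1/5 + 27·3/10
 = 0 + 1/5 + 8/5 + 81/10
 = 99/10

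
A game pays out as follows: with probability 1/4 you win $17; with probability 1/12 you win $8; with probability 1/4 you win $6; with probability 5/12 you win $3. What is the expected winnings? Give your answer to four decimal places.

E[payout] = 17·1/4 + 8·1/12 + 6·1/4 + 3·5/12
 = 17/4 + 2/3 + 3/2 + 5/4
 = 23/3

7.6667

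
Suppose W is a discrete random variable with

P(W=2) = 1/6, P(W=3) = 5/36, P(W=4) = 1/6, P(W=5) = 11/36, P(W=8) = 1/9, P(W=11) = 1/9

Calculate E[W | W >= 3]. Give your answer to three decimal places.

5.667

P(W >= 3) = 5/36 + 1/6 + 11/36 + 1/9 + 1/9 = 5/6.
E[W | W >= 3] = [3·5/36 + 4·1/6 + 5·11/36 + 8·1/9 + 11·1/9] / (5/6)
 = 85/18 / (5/6)
 = 17/3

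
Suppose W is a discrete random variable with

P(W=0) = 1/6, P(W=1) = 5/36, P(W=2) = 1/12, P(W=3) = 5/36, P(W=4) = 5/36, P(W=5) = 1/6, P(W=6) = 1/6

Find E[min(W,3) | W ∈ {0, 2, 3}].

P(W ∈ {0, 2, 3}) = 1/6 + 1/12 + 5/36 = 7/18.
E[min(W,3) | W ∈ {0, 2, 3}] = [0·1/6 + 2·1/12 + 3·5/36] / (7/18)
 = 7/12 / (7/18)
 = 3/2

1.5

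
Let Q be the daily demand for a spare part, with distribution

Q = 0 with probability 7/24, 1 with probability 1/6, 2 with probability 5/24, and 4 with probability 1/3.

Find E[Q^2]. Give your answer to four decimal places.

E[Q^2] = Σ q^2·P(Q=q)
 = 0·7/24 + 1·1/6 + 4·5/24 + 16·1/3
 = 0 + 1/6 + 5/6 + 16/3
 = 19/3

6.3333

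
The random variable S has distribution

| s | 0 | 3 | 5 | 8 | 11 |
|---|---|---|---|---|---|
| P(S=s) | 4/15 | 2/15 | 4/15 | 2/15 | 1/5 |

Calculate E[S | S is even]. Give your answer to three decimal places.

P(S is even) = 4/15 + 2/15 = 2/5.
E[S | S is even] = [0·4/15 + 8·2/15] / (2/5)
 = 16/15 / (2/5)
 = 8/3

2.667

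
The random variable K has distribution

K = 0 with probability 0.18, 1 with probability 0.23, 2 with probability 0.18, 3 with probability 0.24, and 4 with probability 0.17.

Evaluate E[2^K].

6

E[2^K] = Σ 2^k·P(K=k)
 = 1·0.18 + 2·0.23 + 4·0.18 + 8·0.24 + 16·0.17
 = 0.18 + 0.46 + 0.72 + 1.92 + 2.72
 = 6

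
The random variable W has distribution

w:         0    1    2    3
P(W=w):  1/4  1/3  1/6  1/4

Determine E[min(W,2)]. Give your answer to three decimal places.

E[min(W,2)] = Σ min(w,2)·P(W=w)
 = 0·1/4 + 1·1/3 + 2·1/6 + 2·1/4
 = 0 + 1/3 + 1/3 + 1/2
 = 7/6

1.167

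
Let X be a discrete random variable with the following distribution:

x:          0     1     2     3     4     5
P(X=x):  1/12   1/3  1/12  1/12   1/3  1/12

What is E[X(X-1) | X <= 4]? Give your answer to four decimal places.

5.0909

P(X <= 4) = 1/12 + 1/3 + 1/12 + 1/12 + 1/3 = 11/12.
E[X(X-1) | X <= 4] = [0·1/12 + 0·1/3 + 2·1/12 + 6·1/12 + 12·1/3] / (11/12)
 = 14/3 / (11/12)
 = 56/11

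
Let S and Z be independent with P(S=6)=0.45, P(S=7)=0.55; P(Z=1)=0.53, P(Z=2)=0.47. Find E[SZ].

E[SZ] = Σ_s Σ_z sz · P(S=s)P(Z=z)
 = 6·0.2385 + 12·0.2115 + 7·0.2915 + 14·0.2585
 = 1.431 + 2.538 + 2.0405 + 3.619
 = 9.6285

9.6285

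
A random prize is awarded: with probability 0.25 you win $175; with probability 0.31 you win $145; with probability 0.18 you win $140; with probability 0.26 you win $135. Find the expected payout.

E[payout] = 175·0.25 + 145·0.31 + 140·0.18 + 135·0.26
 = 43.75 + 44.95 + 25.2 + 35.1
 = 149

149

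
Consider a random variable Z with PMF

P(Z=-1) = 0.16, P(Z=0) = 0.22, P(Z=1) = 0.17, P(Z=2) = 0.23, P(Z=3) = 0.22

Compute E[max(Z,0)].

E[max(Z,0)] = Σ max(z,0)·P(Z=z)
 = 0·0.16 + 0·0.22 + 1·0.17 + 2·0.23 + 3·0.22
 = 0 + 0 + 0.17 + 0.46 + 0.66
 = 1.29

1.29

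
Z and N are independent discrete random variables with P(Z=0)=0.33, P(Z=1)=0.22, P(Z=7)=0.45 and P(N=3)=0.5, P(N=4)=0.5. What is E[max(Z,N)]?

5.075

E[max(Z,N)] = Σ_z Σ_n max(z,n) · P(Z=z)P(N=n)
 = 3·0.165 + 4·0.165 + 3·0.11 + 4·0.11 + 7·0.225 + 7·0.225
 = 0.495 + 0.66 + 0.33 + 0.44 + 1.575 + 1.575
 = 5.075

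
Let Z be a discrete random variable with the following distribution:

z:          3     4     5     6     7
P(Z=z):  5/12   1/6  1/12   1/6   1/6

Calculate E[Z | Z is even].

5

P(Z is even) = 1/6 + 1/6 = 1/3.
E[Z | Z is even] = [4·1/6 + 6·1/6] / (1/3)
 = 5/3 / (1/3)
 = 5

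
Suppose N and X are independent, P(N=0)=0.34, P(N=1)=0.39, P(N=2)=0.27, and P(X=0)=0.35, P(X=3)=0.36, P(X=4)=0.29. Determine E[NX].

2.0832

E[NX] = Σ_n Σ_x nx · P(N=n)P(X=x)
 = 0·0.119 + 0·0.1224 + 0·0.0986 + 0·0.1365 + 3·0.1404 + 4·0.1131 + 0·0.0945 + 6·0.0972 + 8·0.0783
 = 0 + 0 + 0 + 0 + 0.4212 + 0.4524 + 0 + 0.5832 + 0.6264
 = 2.0832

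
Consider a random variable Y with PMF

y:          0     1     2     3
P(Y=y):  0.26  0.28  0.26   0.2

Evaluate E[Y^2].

E[Y^2] = Σ y^2·P(Y=y)
 = 0·0.26 + 1·0.28 + 4·0.26 + 9·0.2
 = 0 + 0.28 + 1.04 + 1.8
 = 3.12

3.12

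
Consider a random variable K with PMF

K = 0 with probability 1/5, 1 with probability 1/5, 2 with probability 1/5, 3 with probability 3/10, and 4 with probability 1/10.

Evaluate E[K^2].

E[K^2] = Σ k^2·P(K=k)
 = 0·1/5 + 1·1/5 + 4·1/5 + 9·3/10 + 16·1/10
 = 0 + 1/5 + 4/5 + 27/10 + 8/5
 = 53/10

5.3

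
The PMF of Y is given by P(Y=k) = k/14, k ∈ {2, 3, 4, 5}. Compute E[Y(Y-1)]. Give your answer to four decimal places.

E[Y(Y-1)] = Σ y(y-1)·P(Y=y)
 = 2·1/7 + 6·3/14 + 12·2/7 + 20·5/14
 = 2/7 + 9/7 + 24/7 + 50/7
 = 85/7

12.1429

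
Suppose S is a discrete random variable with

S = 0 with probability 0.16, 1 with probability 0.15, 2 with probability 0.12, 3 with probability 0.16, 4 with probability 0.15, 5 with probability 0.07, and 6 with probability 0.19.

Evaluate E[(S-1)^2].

8.14

E[(S-1)^2] = Σ (s-1)^2·P(S=s)
 = 1·0.16 + 0·0.15 + 1·0.12 + 4·0.16 + 9·0.15 + 16·0.07 + 25·0.19
 = 0.16 + 0 + 0.12 + 0.64 + 1.35 + 1.12 + 4.75
 = 8.14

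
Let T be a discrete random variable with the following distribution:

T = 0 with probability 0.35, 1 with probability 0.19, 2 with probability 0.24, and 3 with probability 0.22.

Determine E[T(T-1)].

1.8

E[T(T-1)] = Σ t(t-1)·P(T=t)
 = 0·0.35 + 0·0.19 + 2·0.24 + 6·0.22
 = 0 + 0 + 0.48 + 1.32
 = 1.8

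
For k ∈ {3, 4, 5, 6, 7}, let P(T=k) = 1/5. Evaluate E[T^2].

27

E[T^2] = Σ t^2·P(T=t)
 = 9·1/5 + 16·1/5 + 25·1/5 + 36·1/5 + 49·1/5
 = 9/5 + 16/5 + 5 + 36/5 + 49/5
 = 27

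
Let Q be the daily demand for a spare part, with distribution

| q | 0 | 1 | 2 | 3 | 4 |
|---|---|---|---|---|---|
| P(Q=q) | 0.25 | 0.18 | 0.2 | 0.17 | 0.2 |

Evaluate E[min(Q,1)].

E[min(Q,1)] = Σ min(q,1)·P(Q=q)
 = 0·0.25 + 1·0.18 + 1·0.2 + 1·0.17 + 1·0.2
 = 0 + 0.18 + 0.2 + 0.17 + 0.2
 = 0.75

0.75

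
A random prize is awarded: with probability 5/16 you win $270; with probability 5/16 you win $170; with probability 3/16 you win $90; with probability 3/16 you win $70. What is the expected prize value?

167.5

E[payout] = 270·5/16 + 170·5/16 + 90·3/16 + 70·3/16
 = 675/8 + 425/8 + 135/8 + 105/8
 = 335/2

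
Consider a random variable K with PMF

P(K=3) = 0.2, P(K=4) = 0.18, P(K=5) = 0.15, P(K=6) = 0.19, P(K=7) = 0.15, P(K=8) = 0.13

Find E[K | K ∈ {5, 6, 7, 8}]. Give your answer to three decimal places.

6.419

P(K ∈ {5, 6, 7, 8}) = 0.15 + 0.19 + 0.15 + 0.13 = 0.62.
E[K | K ∈ {5, 6, 7, 8}] = [5·0.15 + 6·0.19 + 7·0.15 + 8·0.13] / 0.62
 = 3.98 / 0.62
 = 199/31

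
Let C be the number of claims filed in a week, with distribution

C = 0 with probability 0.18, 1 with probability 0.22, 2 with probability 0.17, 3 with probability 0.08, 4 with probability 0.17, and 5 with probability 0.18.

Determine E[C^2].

E[C^2] = Σ c^2·P(C=c)
 = 0·0.18 + 1·0.22 + 4·0.17 + 9·0.08 + 16·0.17 + 25·0.18
 = 0 + 0.22 + 0.68 + 0.72 + 2.72 + 4.5
 = 8.84

8.84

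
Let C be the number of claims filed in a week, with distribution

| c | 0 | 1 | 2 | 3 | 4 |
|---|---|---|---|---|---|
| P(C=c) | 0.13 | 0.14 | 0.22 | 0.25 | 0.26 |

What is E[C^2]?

7.43

E[C^2] = Σ c^2·P(C=c)
 = 0·0.13 + 1·0.14 + 4·0.22 + 9·0.25 + 16·0.26
 = 0 + 0.14 + 0.88 + 2.25 + 4.16
 = 7.43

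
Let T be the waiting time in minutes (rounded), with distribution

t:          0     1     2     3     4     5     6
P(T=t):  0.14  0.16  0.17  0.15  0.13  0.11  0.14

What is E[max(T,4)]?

E[max(T,4)] = Σ max(t,4)·P(T=t)
 = 4·0.14 + 4·0.16 + 4·0.17 + 4·0.15 + 4·0.13 + 5·0.11 + 6·0.14
 = 0.56 + 0.64 + 0.68 + 0.6 + 0.52 + 0.55 + 0.84
 = 4.39

4.39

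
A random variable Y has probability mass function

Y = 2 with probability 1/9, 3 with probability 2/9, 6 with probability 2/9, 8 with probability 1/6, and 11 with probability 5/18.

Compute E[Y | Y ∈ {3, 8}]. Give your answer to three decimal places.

P(Y ∈ {3, 8}) = 2/9 + 1/6 = 7/18.
E[Y | Y ∈ {3, 8}] = [3·2/9 + 8·1/6] / (7/18)
 = 2 / (7/18)
 = 36/7

5.143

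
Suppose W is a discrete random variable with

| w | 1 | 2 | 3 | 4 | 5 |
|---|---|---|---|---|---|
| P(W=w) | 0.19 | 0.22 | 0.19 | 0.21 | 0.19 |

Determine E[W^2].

E[W^2] = Σ w^2·P(W=w)
 = 1·0.19 + 4·0.22 + 9·0.19 + 16·0.21 + 25·0.19
 = 0.19 + 0.88 + 1.71 + 3.36 + 4.75
 = 10.89

10.89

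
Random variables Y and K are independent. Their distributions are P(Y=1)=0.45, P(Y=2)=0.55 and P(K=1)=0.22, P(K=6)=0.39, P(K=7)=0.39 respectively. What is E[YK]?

E[YK] = Σ_y Σ_k yk · P(Y=y)P(K=k)
 = 1·0.099 + 6·0.1755 + 7·0.1755 + 2·0.121 + 12·0.2145 + 14·0.2145
 = 0.099 + 1.053 + 1.2285 + 0.242 + 2.574 + 3.003
 = 8.1995

8.1995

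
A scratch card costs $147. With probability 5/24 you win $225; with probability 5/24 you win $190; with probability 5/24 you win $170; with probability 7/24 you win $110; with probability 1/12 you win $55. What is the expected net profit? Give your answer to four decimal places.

11.5417

E[payout] = 225·5/24 + 190·5/24 + 170·5/24 + 110·7/24 + 55·1/12
 = 375/8 + 475/12 + 425/12 + 385/12 + 55/12
 = 3805/24
Net = 3805/24 - 147 = 277/24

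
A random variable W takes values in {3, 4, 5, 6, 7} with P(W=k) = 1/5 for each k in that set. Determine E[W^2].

27

E[W^2] = Σ w^2·P(W=w)
 = 9·1/5 + 16·1/5 + 25·1/5 + 36·1/5 + 49·1/5
 = 9/5 + 16/5 + 5 + 36/5 + 49/5
 = 27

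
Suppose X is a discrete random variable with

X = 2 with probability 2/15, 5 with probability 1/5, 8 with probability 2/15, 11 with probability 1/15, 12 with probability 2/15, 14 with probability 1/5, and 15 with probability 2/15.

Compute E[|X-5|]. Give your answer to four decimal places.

E[|X-5|] = Σ |x-5|·P(X=x)
 = 3·2/15 + 0·1/5 + 3·2/15 + 6·1/15 + 7·2/15 + 9·1/5 + 10·2/15
 = 2/5 + 0 + 2/5 + 2/5 + 14/15 + 9/5 + 4/3
 = 79/15

5.2667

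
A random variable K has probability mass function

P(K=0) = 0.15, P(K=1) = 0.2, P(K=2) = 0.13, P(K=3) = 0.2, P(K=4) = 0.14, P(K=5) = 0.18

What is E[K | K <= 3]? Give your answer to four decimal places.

1.5588

P(K <= 3) = 0.15 + 0.2 + 0.13 + 0.2 = 0.68.
E[K | K <= 3] = [0·0.15 + 1·0.2 + 2·0.13 + 3·0.2] / 0.68
 = 1.06 / 0.68
 = 53/34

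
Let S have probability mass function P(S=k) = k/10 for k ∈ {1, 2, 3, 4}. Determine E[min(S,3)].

E[min(S,3)] = Σ min(s,3)·P(S=s)
 = 1·1/10 + 2·1/5 + 3·3/10 + 3·2/5
 = 1/10 + 2/5 + 9/10 + 6/5
 = 13/5

2.6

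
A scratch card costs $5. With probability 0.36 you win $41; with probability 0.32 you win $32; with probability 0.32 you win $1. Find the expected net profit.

E[payout] = 41·0.36 + 32·0.32 + 1·0.32
 = 14.76 + 10.24 + 0.32
 = 25.32
Net = 25.32 - 5 = 20.32

20.32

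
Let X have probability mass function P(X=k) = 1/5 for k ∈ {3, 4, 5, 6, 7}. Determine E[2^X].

E[2^X] = Σ 2^x·P(X=x)
 = 8·1/5 + 16·1/5 + 32·1/5 + 64·1/5 + 128·1/5
 = 8/5 + 16/5 + 32/5 + 64/5 + 128/5
 = 248/5

49.6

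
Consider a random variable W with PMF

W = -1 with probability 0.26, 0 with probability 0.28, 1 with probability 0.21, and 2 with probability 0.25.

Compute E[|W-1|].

E[|W-1|] = Σ |w-1|·P(W=w)
 = 2·0.26 + 1·0.28 + 0·0.21 + 1·0.25
 = 0.52 + 0.28 + 0 + 0.25
 = 1.05

1.05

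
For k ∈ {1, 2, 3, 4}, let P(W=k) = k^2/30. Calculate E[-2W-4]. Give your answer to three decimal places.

E[-2W-4] = Σ (-2w-4)·P(W=w)
 = (-6)·1/30 + (-8)·2/15 + (-10)·3/10 + (-12)·8/15
 = (-1/5) + (-16/15) + (-3) + (-32/5)
 = -32/3

-10.667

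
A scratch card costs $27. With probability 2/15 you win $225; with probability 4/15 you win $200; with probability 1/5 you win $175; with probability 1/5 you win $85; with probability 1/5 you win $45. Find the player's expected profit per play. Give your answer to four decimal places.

E[payout] = 225·2/15 + 200·4/15 + 175·1/5 + 85·1/5 + 45·1/5
 = 30 + 160/3 + 35 + 17 + 9
 = 433/3
Net = 433/3 - 27 = 352/3

117.3333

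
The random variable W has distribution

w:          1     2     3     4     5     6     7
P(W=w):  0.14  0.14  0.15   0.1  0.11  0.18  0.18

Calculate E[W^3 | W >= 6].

279.5

P(W >= 6) = 0.18 + 0.18 = 0.36.
E[W^3 | W >= 6] = [216·0.18 + 343·0.18] / 0.36
 = 100.62 / 0.36
 = 559/2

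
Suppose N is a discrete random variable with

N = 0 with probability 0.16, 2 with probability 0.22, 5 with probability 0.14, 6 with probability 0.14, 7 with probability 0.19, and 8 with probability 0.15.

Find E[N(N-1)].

E[N(N-1)] = Σ n(n-1)·P(N=n)
 = 0·0.16 + 2·0.22 + 20·0.14 + 30·0.14 + 42·0.19 + 56·0.15
 = 0 + 0.44 + 2.8 + 4.2 + 7.98 + 8.4
 = 23.82

23.82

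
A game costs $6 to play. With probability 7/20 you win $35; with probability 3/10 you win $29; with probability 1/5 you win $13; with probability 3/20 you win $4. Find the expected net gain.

E[payout] = 35·7/20 + 29·3/10 + 13·1/5 + 4·3/20
 = 49/4 + 87/10 + 13/5 + 3/5
 = 483/20
Net = 483/20 - 6 = 363/20

18.15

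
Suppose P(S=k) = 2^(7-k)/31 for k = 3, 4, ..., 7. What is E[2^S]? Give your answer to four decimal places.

E[2^S] = Σ 2^s·P(S=s)
 = 8·16/31 + 16·8/31 + 32·4/31 + 64·2/31 + 128·1/31
 = 128/31 + 128/31 + 128/31 + 128/31 + 128/31
 = 640/31

20.6452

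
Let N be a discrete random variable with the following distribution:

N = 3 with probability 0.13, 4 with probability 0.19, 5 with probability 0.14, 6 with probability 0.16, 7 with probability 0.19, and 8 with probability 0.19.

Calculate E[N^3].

230.18

E[N^3] = Σ n^3·P(N=n)
 = 27·0.13 + 64·0.19 + 125·0.14 + 216·0.16 + 343·0.19 + 512·0.19
 = 3.51 + 12.16 + 17.5 + 34.56 + 65.17 + 97.28
 = 230.18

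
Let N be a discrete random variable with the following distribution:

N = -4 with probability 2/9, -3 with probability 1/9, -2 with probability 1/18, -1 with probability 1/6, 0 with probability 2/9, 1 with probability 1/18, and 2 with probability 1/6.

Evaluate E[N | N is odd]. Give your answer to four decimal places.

-1.3333

P(N is odd) = 1/9 + 1/6 + 1/18 = 1/3.
E[N | N is odd] = [(-3)·1/9 + (-1)·1/6 + 1·1/18] / (1/3)
 = -4/9 / (1/3)
 = -4/3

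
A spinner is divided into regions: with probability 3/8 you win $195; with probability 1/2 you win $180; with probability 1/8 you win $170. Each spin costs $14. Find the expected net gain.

E[payout] = 195·3/8 + 180·1/2 + 170·1/8
 = 585/8 + 90 + 85/4
 = 1475/8
Net = 1475/8 - 14 = 1363/8

170.375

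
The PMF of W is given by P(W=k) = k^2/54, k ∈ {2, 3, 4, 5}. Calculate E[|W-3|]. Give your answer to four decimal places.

1.2963

E[|W-3|] = Σ |w-3|·P(W=w)
 = 1·2/27 + 0·1/6 + 1·8/27 + 2·25/54
 = 2/27 + 0 + 8/27 + 25/27
 = 35/27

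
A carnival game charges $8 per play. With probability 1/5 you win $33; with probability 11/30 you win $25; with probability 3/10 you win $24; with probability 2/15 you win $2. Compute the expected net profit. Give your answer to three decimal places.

15.233

E[payout] = 33·1/5 + 25·11/30 + 24·3/10 + 2·2/15
 = 33/5 + 55/6 + 36/5 + 4/15
 = 697/30
Net = 697/30 - 8 = 457/30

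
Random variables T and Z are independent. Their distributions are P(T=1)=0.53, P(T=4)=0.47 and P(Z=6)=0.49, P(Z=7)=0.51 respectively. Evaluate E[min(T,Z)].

2.41

E[min(T,Z)] = Σ_t Σ_z min(t,z) · P(T=t)P(Z=z)
 = 1·0.2597 + 1·0.2703 + 4·0.2303 + 4·0.2397
 = 0.2597 + 0.2703 + 0.9212 + 0.9588
 = 2.41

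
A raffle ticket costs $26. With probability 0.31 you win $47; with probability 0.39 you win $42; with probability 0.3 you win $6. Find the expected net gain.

E[payout] = 47·0.31 + 42·0.39 + 6·0.3
 = 14.57 + 16.38 + 1.8
 = 32.75
Net = 32.75 - 26 = 6.75

6.75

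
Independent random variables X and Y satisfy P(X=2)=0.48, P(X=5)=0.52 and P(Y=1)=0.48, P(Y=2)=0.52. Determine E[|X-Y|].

2.04

E[|X-Y|] = Σ_x Σ_y |x-y| · P(X=x)P(Y=y)
 = 1·0.2304 + 0·0.2496 + 4·0.2496 + 3·0.2704
 = 0.2304 + 0 + 0.9984 + 0.8112
 = 2.04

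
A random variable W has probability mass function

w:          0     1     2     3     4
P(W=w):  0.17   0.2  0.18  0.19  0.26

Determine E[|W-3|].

E[|W-3|] = Σ |w-3|·P(W=w)
 = 3·0.17 + 2·0.2 + 1·0.18 + 0·0.19 + 1·0.26
 = 0.51 + 0.4 + 0.18 + 0 + 0.26
 = 1.35

1.35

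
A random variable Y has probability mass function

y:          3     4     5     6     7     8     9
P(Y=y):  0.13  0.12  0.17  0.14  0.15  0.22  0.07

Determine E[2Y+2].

14

E[2Y+2] = Σ (2y+2)·P(Y=y)
 = 8·0.13 + 10·0.12 + 12·0.17 + 14·0.14 + 16·0.15 + 18·0.22 + 20·0.07
 = 1.04 + 1.2 + 2.04 + 1.96 + 2.4 + 3.96 + 1.4
 = 14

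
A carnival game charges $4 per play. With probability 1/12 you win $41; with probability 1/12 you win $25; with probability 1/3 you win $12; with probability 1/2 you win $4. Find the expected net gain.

E[payout] = 41·1/12 + 25·1/12 + 12·1/3 + 4·1/2
 = 41/12 + 25/12 + 4 + 2
 = 23/2
Net = 23/2 - 4 = 15/2

7.5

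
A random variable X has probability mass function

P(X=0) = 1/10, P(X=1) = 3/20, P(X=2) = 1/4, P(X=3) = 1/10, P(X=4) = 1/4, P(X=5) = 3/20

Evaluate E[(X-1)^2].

E[(X-1)^2] = Σ (x-1)^2·P(X=x)
 = 1·1/10 + 0·3/20 + 1·1/4 + 4·1/10 + 9·1/4 + 16·3/20
 = 1/10 + 0 + 1/4 + 2/5 + 9/4 + 12/5
 = 27/5

5.4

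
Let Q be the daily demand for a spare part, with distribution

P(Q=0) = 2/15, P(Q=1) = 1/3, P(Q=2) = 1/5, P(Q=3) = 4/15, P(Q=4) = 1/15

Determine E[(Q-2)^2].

1.4

E[(Q-2)^2] = Σ (q-2)^2·P(Q=q)
 = 4·2/15 + 1·1/3 + 0·1/5 + 1·4/15 + 4·1/15
 = 8/15 + 1/3 + 0 + 4/15 + 4/15
 = 7/5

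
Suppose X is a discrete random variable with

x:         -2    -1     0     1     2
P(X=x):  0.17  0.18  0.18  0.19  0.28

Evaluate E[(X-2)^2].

5.25

E[(X-2)^2] = Σ (x-2)^2·P(X=x)
 = 16·0.17 + 9·0.18 + 4·0.18 + 1·0.19 + 0·0.28
 = 2.72 + 1.62 + 0.72 + 0.19 + 0
 = 5.25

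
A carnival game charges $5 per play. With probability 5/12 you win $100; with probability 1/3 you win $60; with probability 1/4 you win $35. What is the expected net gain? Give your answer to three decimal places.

65.417

E[payout] = 100·5/12 + 60·1/3 + 35·1/4
 = 125/3 + 20 + 35/4
 = 845/12
Net = 845/12 - 5 = 785/12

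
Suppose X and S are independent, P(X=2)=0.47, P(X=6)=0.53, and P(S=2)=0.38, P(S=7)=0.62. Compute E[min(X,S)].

E[min(X,S)] = Σ_x Σ_s min(x,s) · P(X=x)P(S=s)
 = 2·0.1786 + 2·0.2914 + 2·0.2014 + 6·0.3286
 = 0.3572 + 0.5828 + 0.4028 + 1.9716
 = 3.3144

3.3144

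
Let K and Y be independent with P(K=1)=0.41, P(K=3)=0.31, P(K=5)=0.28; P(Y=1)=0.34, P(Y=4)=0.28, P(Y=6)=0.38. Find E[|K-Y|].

2.34

E[|K-Y|] = Σ_k Σ_y |k-y| · P(K=k)P(Y=y)
 = 0·0.1394 + 3·0.1148 + 5·0.1558 + 2·0.1054 + 1·0.0868 + 3·0.1178 + 4·0.0952 + 1·0.0784 + 1·0.1064
 = 0 + 0.3444 + 0.779 + 0.2108 + 0.0868 + 0.3534 + 0.3808 + 0.0784 + 0.1064
 = 2.34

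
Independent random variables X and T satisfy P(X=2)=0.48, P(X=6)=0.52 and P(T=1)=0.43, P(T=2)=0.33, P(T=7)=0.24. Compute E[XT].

11.3016

E[XT] = Σ_x Σ_t xt · P(X=x)P(T=t)
 = 2·0.2064 + 4·0.1584 + 14·0.1152 + 6·0.2236 + 12·0.1716 + 42·0.1248
 = 0.4128 + 0.6336 + 1.6128 + 1.3416 + 2.0592 + 5.2416
 = 11.3016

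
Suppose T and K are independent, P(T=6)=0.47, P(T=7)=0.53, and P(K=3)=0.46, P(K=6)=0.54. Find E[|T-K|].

1.91

E[|T-K|] = Σ_t Σ_k |t-k| · P(T=t)P(K=k)
 = 3·0.2162 + 0·0.2538 + 4·0.2438 + 1·0.2862
 = 0.6486 + 0 + 0.9752 + 0.2862
 = 1.91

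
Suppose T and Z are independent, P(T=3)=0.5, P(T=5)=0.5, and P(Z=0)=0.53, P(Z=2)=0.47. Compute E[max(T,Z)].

E[max(T,Z)] = Σ_t Σ_z max(t,z) · P(T=t)P(Z=z)
 = 3·0.265 + 3·0.235 + 5·0.265 + 5·0.235
 = 0.795 + 0.705 + 1.325 + 1.175
 = 4

4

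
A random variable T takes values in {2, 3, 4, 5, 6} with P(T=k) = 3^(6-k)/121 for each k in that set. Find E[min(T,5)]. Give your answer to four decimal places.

E[min(T,5)] = Σ min(t,5)·P(T=t)
 = 2·81/121 + 3·27/121 + 4·9/121 + 5·3/121 + 5·1/121
 = 162/121 + 81/121 + 36/121 + 15/121 + 5/121
 = 299/121

2.4711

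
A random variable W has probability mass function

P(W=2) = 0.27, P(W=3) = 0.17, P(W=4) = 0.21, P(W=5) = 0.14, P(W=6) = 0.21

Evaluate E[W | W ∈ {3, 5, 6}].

P(W ∈ {3, 5, 6}) = 0.17 + 0.14 + 0.21 = 0.52.
E[W | W ∈ {3, 5, 6}] = [3·0.17 + 5·0.14 + 6·0.21] / 0.52
 = 2.47 / 0.52
 = 19/4

4.75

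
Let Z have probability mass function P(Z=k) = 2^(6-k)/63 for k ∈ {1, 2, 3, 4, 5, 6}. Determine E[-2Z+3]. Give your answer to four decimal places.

-0.8095

E[-2Z+3] = Σ (-2z+3)·P(Z=z)
 = 1·32/63 + (-1)·16/63 + (-3)·8/63 + (-5)·4/63 + (-7)·2/63 + (-9)·1/63
 = 32/63 + (-16/63) + (-8/21) + (-20/63) + (-2/9) + (-1/7)
 = -17/21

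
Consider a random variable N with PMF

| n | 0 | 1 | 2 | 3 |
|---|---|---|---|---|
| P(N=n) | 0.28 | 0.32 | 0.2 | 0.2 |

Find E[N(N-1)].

E[N(N-1)] = Σ n(n-1)·P(N=n)
 = 0·0.28 + 0·0.32 + 2·0.2 + 6·0.2
 = 0 + 0 + 0.4 + 1.2
 = 1.6

1.6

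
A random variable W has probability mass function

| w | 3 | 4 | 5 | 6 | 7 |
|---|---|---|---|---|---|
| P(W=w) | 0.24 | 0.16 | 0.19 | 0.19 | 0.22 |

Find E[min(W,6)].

E[min(W,6)] = Σ min(w,6)·P(W=w)
 = 3·0.24 + 4·0.16 + 5·0.19 + 6·0.19 + 6·0.22
 = 0.72 + 0.64 + 0.95 + 1.14 + 1.32
 = 4.77

4.77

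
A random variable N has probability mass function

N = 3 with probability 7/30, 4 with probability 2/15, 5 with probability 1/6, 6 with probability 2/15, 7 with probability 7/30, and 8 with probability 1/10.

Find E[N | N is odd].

P(N is odd) = 7/30 + 1/6 + 7/30 = 19/30.
E[N | N is odd] = [3·7/30 + 5·1/6 + 7·7/30] / (19/30)
 = 19/6 / (19/30)
 = 5

5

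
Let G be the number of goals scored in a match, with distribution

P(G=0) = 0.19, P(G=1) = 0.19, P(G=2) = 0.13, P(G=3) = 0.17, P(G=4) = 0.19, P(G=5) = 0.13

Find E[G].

E[G] = Σ g·P(G=g)
 = 0·0.19 + 1·0.19 + 2·0.13 + 3·0.17 + 4·0.19 + 5·0.13
 = 0 + 0.19 + 0.26 + 0.51 + 0.76 + 0.65
 = 2.37

2.37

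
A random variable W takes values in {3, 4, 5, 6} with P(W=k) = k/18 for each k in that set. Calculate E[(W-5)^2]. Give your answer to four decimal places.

E[(W-5)^2] = Σ (w-5)^2·P(W=w)
 = 4·1/6 + 1·2/9 + 0·5/18 + 1·1/3
 = 2/3 + 2/9 + 0 + 1/3
 = 11/9

1.2222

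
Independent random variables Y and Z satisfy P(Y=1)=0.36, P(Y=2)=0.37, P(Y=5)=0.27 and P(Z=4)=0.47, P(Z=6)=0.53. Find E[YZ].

E[YZ] = Σ_y Σ_z yz · P(Y=y)P(Z=z)
 = 4·0.1692 + 6·0.1908 + 8·0.1739 + 12·0.1961 + 20·0.1269 + 30·0.1431
 = 0.6768 + 1.1448 + 1.3912 + 2.3532 + 2.538 + 4.293
 = 12.397

12.397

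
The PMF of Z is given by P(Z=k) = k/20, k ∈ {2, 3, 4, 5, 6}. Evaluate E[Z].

E[Z] = Σ z·P(Z=z)
 = 2·1/10 + 3·3/20 + 4·1/5 + 5·1/4 + 6·3/10
 = 1/5 + 9/20 + 4/5 + 5/4 + 9/5
 = 9/2

4.5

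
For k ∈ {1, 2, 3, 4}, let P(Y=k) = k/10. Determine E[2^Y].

E[2^Y] = Σ 2^y·P(Y=y)
 = 2·1/10 + 4·1/5 + 8·3/10 + 16·2/5
 = 1/5 + 4/5 + 12/5 + 32/5
 = 49/5

9.8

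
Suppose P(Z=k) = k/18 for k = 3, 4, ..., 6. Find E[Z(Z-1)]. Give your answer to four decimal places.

E[Z(Z-1)] = Σ z(z-1)·P(Z=z)
 = 6·1/6 + 12·2/9 + 20·5/18 + 30·1/3
 = 1 + 8/3 + 50/9 + 10
 = 173/9

19.2222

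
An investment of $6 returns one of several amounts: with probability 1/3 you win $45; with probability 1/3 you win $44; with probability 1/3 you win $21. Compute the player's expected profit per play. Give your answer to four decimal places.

30.6667

E[payout] = 45·1/3 + 44·1/3 + 21·1/3
 = 15 + 44/3 + 7
 = 110/3
Net = 110/3 - 6 = 92/3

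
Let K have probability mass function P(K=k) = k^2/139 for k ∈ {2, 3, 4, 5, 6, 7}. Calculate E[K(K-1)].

E[K(K-1)] = Σ k(k-1)·P(K=k)
 = 2·4/139 + 6·9/139 + 12·16/139 + 20·25/139 + 30·36/139 + 42·49/139
 = 8/139 + 54/139 + 192/139 + 500/139 + 1080/139 + 2058/139
 = 28

28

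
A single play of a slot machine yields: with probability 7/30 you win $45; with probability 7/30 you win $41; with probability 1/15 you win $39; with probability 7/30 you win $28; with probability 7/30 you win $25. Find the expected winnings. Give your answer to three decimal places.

E[payout] = 45·7/30 + 41·7/30 + 39·1/15 + 28·7/30 + 25·7/30
 = 21/2 + 287/30 + 13/5 + 98/15 + 35/6
 = 1051/30

35.033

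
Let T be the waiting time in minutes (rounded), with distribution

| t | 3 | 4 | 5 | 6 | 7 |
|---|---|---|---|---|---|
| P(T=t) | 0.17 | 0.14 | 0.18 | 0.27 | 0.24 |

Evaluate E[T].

5.27

E[T] = Σ t·P(T=t)
 = 3·0.17 + 4·0.14 + 5·0.18 + 6·0.27 + 7·0.24
 = 0.51 + 0.56 + 0.9 + 1.62 + 1.68
 = 5.27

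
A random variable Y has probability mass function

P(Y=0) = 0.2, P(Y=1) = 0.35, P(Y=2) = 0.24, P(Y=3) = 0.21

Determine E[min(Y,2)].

E[min(Y,2)] = Σ min(y,2)·P(Y=y)
 = 0·0.2 + 1·0.35 + 2·0.24 + 2·0.21
 = 0 + 0.35 + 0.48 + 0.42
 = 1.25

1.25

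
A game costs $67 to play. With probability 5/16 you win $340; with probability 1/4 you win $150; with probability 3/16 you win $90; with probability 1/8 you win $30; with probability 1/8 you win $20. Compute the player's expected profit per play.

E[payout] = 340·5/16 + 150·1/4 + 90·3/16 + 30·1/8 + 20·1/8
 = 425/4 + 75/2 + 135/8 + 15/4 + 5/2
 = 1335/8
Net = 1335/8 - 67 = 799/8

99.875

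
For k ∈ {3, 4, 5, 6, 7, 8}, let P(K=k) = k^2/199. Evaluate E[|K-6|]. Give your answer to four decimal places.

1.3116

E[|K-6|] = Σ |k-6|·P(K=k)
 = 3·9/199 + 2·16/199 + 1·25/199 + 0·36/199 + 1·49/199 + 2·64/199
 = 27/199 + 32/199 + 25/199 + 0 + 49/199 + 128/199
 = 261/199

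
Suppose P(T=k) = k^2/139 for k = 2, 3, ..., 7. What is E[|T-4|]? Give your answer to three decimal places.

1.878

E[|T-4|] = Σ |t-4|·P(T=t)
 = 2·4/139 + 1·9/139 + 0·16/139 + 1·25/139 + 2·36/139 + 3·49/139
 = 8/139 + 9/139 + 0 + 25/139 + 72/139 + 147/139
 = 261/139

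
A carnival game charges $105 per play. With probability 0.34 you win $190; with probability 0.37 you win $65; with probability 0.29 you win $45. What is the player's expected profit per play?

-3.3

E[payout] = 190·0.34 + 65·0.37 + 45·0.29
 = 64.6 + 24.05 + 13.05
 = 101.7
Net = 101.7 - 105 = -3.3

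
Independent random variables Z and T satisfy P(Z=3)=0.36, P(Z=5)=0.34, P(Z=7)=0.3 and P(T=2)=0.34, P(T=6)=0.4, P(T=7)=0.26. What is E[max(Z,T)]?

5.9992

E[max(Z,T)] = Σ_z Σ_t max(z,t) · P(Z=z)P(T=t)
 = 3·0.1224 + 6·0.144 + 7·0.0936 + 5·0.1156 + 6·0.136 + 7·0.0884 + 7·0.102 + 7·0.12 + 7·0.078
 = 0.3672 + 0.864 + 0.6552 + 0.578 + 0.816 + 0.6188 + 0.714 + 0.84 + 0.546
 = 5.9992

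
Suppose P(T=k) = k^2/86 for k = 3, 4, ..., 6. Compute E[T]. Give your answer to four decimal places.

5.0233

E[T] = Σ t·P(T=t)
 = 3·9/86 + 4·8/43 + 5·25/86 + 6·18/43
 = 27/86 + 32/43 + 125/86 + 108/43
 = 216/43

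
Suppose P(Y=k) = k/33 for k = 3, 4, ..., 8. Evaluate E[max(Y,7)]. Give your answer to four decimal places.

7.2424

E[max(Y,7)] = Σ max(y,7)·P(Y=y)
 = 7·1/11 + 7·4/33 + 7·5/33 + 7·2/11 + 7·7/33 + 8·8/33
 = 7/11 + 28/33 + 35/33 + 14/11 + 49/33 + 64/33
 = 239/33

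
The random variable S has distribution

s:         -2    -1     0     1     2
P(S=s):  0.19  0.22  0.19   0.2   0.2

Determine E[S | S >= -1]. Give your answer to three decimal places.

0.469

P(S >= -1) = 0.22 + 0.19 + 0.2 + 0.2 = 0.81.
E[S | S >= -1] = [(-1)·0.22 + 0·0.19 + 1·0.2 + 2·0.2] / 0.81
 = 0.38 / 0.81
 = 38/81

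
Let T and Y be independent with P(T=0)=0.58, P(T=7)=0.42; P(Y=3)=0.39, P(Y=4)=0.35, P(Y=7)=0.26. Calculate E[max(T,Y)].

E[max(T,Y)] = Σ_t Σ_y max(t,y) · P(T=t)P(Y=y)
 = 3·0.2262 + 4·0.203 + 7·0.1508 + 7·0.1638 + 7·0.147 + 7·0.1092
 = 0.6786 + 0.812 + 1.0556 + 1.1466 + 1.029 + 0.7644
 = 5.4862

5.4862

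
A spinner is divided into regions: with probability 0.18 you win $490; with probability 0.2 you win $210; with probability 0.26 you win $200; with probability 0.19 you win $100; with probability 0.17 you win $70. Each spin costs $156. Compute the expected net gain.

E[payout] = 490·0.18 + 210·0.2 + 200·0.26 + 100·0.19 + 70·0.17
 = 88.2 + 42 + 52 + 19 + 11.9
 = 213.1
Net = 213.1 - 156 = 57.1

57.1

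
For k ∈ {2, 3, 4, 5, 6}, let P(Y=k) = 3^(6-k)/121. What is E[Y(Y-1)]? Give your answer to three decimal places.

E[Y(Y-1)] = Σ y(y-1)·P(Y=y)
 = 2·81/121 + 6·27/121 + 12·9/121 + 20·3/121 + 30·1/121
 = 162/121 + 162/121 + 108/121 + 60/121 + 30/121
 = 522/121

4.314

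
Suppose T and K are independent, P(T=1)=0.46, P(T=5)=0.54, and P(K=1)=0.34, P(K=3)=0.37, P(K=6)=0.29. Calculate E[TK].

E[TK] = Σ_t Σ_k tk · P(T=t)P(K=k)
 = 1·0.1564 + 3·0.1702 + 6·0.1334 + 5·0.1836 + 15·0.1998 + 30·0.1566
 = 0.1564 + 0.5106 + 0.8004 + 0.918 + 2.997 + 4.698
 = 10.0804

10.0804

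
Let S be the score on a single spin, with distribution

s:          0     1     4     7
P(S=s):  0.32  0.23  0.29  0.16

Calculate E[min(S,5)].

E[min(S,5)] = Σ min(s,5)·P(S=s)
 = 0·0.32 + 1·0.23 + 4·0.29 + 5·0.16
 = 0 + 0.23 + 1.16 + 0.8
 = 2.19

2.19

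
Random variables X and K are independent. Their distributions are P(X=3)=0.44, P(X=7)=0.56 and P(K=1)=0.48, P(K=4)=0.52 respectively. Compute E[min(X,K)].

E[min(X,K)] = Σ_x Σ_k min(x,k) · P(X=x)P(K=k)
 = 1·0.2112 + 3·0.2288 + 1·0.2688 + 4·0.2912
 = 0.2112 + 0.6864 + 0.2688 + 1.1648
 = 2.3312

2.3312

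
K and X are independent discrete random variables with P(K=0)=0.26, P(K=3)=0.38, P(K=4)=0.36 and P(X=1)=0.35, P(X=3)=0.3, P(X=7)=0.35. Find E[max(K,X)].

4.452

E[max(K,X)] = Σ_k Σ_x max(k,x) · P(K=k)P(X=x)
 = 1·0.091 + 3·0.078 + 7·0.091 + 3·0.133 + 3·0.114 + 7·0.133 + 4·0.126 + 4·0.108 + 7·0.126
 = 0.091 + 0.234 + 0.637 + 0.399 + 0.342 + 0.931 + 0.504 + 0.432 + 0.882
 = 4.452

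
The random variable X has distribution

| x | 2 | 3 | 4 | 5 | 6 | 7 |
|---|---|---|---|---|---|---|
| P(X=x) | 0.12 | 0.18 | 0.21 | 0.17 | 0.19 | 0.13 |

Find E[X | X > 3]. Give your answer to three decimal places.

P(X > 3) = 0.21 + 0.17 + 0.19 + 0.13 = 0.7.
E[X | X > 3] = [4·0.21 + 5·0.17 + 6·0.19 + 7·0.13] / 0.7
 = 3.74 / 0.7
 = 187/35

5.343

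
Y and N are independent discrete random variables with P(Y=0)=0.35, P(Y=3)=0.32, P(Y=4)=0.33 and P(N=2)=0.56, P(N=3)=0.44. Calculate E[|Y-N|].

1.548

E[|Y-N|] = Σ_y Σ_n |y-n| · P(Y=y)P(N=n)
 = 2·0.196 + 3·0.154 + 1·0.1792 + 0·0.1408 + 2·0.1848 + 1·0.1452
 = 0.392 + 0.462 + 0.1792 + 0 + 0.3696 + 0.1452
 = 1.548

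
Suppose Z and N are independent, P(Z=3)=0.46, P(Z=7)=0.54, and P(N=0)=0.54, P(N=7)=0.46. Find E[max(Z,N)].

6.0064

E[max(Z,N)] = Σ_z Σ_n max(z,n) · P(Z=z)P(N=n)
 = 3·0.2484 + 7·0.2116 + 7·0.2916 + 7·0.2484
 = 0.7452 + 1.4812 + 2.0412 + 1.7388
 = 6.0064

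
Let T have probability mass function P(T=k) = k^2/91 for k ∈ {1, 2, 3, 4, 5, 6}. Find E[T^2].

25

E[T^2] = Σ t^2·P(T=t)
 = 1·1/91 + 4·4/91 + 9·9/91 + 16·16/91 + 25·25/91 + 36·36/91
 = 1/91 + 16/91 + 81/91 + 256/91 + 625/91 + 1296/91
 = 25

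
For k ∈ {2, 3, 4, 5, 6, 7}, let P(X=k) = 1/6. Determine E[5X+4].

E[5X+4] = Σ (5x+4)·P(X=x)
 = 14·1/6 + 19·1/6 + 24·1/6 + 29·1/6 + 34·1/6 + 39·1/6
 = 7/3 + 19/6 + 4 + 29/6 + 17/3 + 13/2
 = 53/2

26.5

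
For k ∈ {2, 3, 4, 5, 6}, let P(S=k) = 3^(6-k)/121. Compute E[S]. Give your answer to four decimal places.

2.4793

E[S] = Σ s·P(S=s)
 = 2·81/121 + 3·27/121 + 4·9/121 + 5·3/121 + 6·1/121
 = 162/121 + 81/121 + 36/121 + 15/121 + 6/121
 = 300/121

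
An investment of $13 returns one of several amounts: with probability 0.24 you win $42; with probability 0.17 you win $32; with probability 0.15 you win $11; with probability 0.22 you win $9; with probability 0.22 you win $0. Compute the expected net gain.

6.15

E[payout] = 42·0.24 + 32·0.17 + 11·0.15 + 9·0.22 + 0·0.22
 = 10.08 + 5.44 + 1.65 + 1.98 + 0
 = 19.15
Net = 19.15 - 13 = 6.15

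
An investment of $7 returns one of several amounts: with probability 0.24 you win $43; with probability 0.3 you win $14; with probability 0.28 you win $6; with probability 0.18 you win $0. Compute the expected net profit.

9.2

E[payout] = 43·0.24 + 14·0.3 + 6·0.28 + 0·0.18
 = 10.32 + 4.2 + 1.68 + 0
 = 16.2
Net = 16.2 - 7 = 9.2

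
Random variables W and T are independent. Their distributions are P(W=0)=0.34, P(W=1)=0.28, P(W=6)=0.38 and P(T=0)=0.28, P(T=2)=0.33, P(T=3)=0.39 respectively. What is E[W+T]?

4.39

E[W+T] = Σ_w Σ_t (w+t) · P(W=w)P(T=t)
 = 0·0.0952 + 2·0.1122 + 3·0.1326 + 1·0.0784 + 3·0.0924 + 4·0.1092 + 6·0.1064 + 8·0.1254 + 9·0.1482
 = 0 + 0.2244 + 0.3978 + 0.0784 + 0.2772 + 0.4368 + 0.6384 + 1.0032 + 1.3338
 = 4.39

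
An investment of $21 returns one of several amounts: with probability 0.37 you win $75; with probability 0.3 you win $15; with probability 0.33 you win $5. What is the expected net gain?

12.9

E[payout] = 75·0.37 + 15·0.3 + 5·0.33
 = 27.75 + 4.5 + 1.65
 = 33.9
Net = 33.9 - 21 = 12.9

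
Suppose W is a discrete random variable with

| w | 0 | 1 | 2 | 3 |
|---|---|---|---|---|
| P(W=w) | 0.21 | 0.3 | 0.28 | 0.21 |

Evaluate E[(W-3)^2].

E[(W-3)^2] = Σ (w-3)^2·P(W=w)
 = 9·0.21 + 4·0.3 + 1·0.28 + 0·0.21
 = 1.89 + 1.2 + 0.28 + 0
 = 3.37

3.37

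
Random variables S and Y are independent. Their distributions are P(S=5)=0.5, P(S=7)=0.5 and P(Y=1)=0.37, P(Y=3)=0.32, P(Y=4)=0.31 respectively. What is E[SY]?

E[SY] = Σ_s Σ_y sy · P(S=s)P(Y=y)
 = 5·0.185 + 15·0.16 + 20·0.155 + 7·0.185 + 21·0.16 + 28·0.155
 = 0.925 + 2.4 + 3.1 + 1.295 + 3.36 + 4.34
 = 15.42

15.42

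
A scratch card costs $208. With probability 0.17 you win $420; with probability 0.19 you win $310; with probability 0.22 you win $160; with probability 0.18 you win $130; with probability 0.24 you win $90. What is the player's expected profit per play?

E[payout] = 420·0.17 + 310·0.19 + 160·0.22 + 130·0.18 + 90·0.24
 = 71.4 + 58.9 + 35.2 + 23.4 + 21.6
 = 210.5
Net = 210.5 - 208 = 2.5

2.5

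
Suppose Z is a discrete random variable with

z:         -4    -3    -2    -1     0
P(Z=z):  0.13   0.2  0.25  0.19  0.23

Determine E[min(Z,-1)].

E[min(Z,-1)] = Σ min(z,-1)·P(Z=z)
 = (-4)·0.13 + (-3)·0.2 + (-2)·0.25 + (-1)·0.19 + (-1)·0.23
 = (-0.52) + (-0.6) + (-0.5) + (-0.19) + (-0.23)
 = -2.04

-2.04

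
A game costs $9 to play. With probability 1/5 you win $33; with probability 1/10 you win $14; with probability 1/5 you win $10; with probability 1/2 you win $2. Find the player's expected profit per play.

2

E[payout] = 33·1/5 + 14·1/10 + 10·1/5 + 2·1/2
 = 33/5 + 7/5 + 2 + 1
 = 11
Net = 11 - 9 = 2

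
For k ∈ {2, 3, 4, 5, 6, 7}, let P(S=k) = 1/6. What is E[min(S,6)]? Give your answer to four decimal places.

4.3333

E[min(S,6)] = Σ min(s,6)·P(S=s)
 = 2·1/6 + 3·1/6 + 4·1/6 + 5·1/6 + 6·1/6 + 6·1/6
 = 1/3 + 1/2 + 2/3 + 5/6 + 1 + 1
 = 13/3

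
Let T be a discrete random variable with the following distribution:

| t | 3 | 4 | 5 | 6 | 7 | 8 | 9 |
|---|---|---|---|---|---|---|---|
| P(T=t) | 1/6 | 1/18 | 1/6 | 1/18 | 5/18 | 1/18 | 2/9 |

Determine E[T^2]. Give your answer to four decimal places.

E[T^2] = Σ t^2·P(T=t)
 = 9·1/6 + 16·1/18 + 25·1/6 + 36·1/18 + 49·5/18 + 64·1/18 + 81·2/9
 = 3/2 + 8/9 + 25/6 + 2 + 245/18 + 32/9 + 18
 = 787/18

43.7222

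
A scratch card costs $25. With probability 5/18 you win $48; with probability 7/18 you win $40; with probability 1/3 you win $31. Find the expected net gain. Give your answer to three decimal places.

14.222

E[payout] = 48·5/18 + 40·7/18 + 31·1/3
 = 40/3 + 140/9 + 31/3
 = 353/9
Net = 353/9 - 25 = 128/9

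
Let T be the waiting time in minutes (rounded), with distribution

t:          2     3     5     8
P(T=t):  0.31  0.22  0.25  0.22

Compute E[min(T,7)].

4.07

E[min(T,7)] = Σ min(t,7)·P(T=t)
 = 2·0.31 + 3·0.22 + 5·0.25 + 7·0.22
 = 0.62 + 0.66 + 1.25 + 1.54
 = 4.07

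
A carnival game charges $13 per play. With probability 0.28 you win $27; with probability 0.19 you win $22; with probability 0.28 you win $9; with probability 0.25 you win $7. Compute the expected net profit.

E[payout] = 27·0.28 + 22·0.19 + 9·0.28 + 7·0.25
 = 7.56 + 4.18 + 2.52 + 1.75
 = 16.01
Net = 16.01 - 13 = 3.01

3.01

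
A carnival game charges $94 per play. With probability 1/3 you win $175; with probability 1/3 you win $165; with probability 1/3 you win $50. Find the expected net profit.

36

E[payout] = 175·1/3 + 165·1/3 + 50·1/3
 = 175/3 + 55 + 50/3
 = 130
Net = 130 - 94 = 36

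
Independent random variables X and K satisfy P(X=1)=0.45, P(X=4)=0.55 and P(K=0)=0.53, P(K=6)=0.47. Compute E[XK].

E[XK] = Σ_x Σ_k xk · P(X=x)P(K=k)
 = 0·0.2385 + 6·0.2115 + 0·0.2915 + 24·0.2585
 = 0 + 1.269 + 0 + 6.204
 = 7.473

7.473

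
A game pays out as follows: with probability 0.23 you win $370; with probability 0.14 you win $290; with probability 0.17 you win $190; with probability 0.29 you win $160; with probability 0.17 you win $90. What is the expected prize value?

219.7

E[payout] = 370·0.23 + 290·0.14 + 190·0.17 + 160·0.29 + 90·0.17
 = 85.1 + 40.6 + 32.3 + 46.4 + 15.3
 = 219.7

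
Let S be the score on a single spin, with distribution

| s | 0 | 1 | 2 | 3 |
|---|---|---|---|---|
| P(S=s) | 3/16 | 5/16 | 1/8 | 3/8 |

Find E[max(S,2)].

E[max(S,2)] = Σ max(s,2)·P(S=s)
 = 2·3/16 + 2·5/16 + 2·1/8 + 3·3/8
 = 3/8 + 5/8 + 1/4 + 9/8
 = 19/8

2.375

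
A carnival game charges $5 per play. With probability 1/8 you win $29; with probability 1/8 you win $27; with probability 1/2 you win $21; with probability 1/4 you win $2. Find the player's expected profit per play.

E[payout] = 29·1/8 + 27·1/8 + 21·1/2 + 2·1/4
 = 29/8 + 27/8 + 21/2 + 1/2
 = 18
Net = 18 - 5 = 13

13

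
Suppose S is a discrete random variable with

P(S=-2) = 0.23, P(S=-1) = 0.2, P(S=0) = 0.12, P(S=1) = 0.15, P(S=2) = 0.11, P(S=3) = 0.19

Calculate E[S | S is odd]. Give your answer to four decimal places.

0.9630

P(S is odd) = 0.2 + 0.15 + 0.19 = 0.54.
E[S | S is odd] = [(-1)·0.2 + 1·0.15 + 3·0.19] / 0.54
 = 0.52 / 0.54
 = 26/27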